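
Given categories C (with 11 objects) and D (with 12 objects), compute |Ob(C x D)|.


The product category C x D has objects that are pairs (c, d).
Number of pairs = |Ob(C)| * |Ob(D)| = 11 * 12 = 132

132


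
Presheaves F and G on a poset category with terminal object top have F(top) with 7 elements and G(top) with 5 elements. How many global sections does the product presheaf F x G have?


Global sections of a presheaf on a poset with terminal top satisfy
Gamma(H) ~ H(top). Presheaves admit pointwise products, so
(F x G)(top) = F(top) x G(top) (Cartesian product).
|Gamma(F x G)| = |F(top)| * |G(top)| = 7 * 5 = 35.

35


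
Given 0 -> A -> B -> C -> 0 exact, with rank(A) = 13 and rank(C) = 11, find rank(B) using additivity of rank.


For a short exact sequence 0 -> A -> B -> C -> 0,
rank is additive: rank(B) = rank(A) + rank(C).
rank(B) = 13 + 11 = 24

24


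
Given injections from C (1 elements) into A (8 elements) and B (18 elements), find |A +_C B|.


The pushout A +_C B identifies the images of C in A and B.
|A +_C B| = |A| + |B| - |C| (for injections).
= 8 + 18 - 1 = 25

25


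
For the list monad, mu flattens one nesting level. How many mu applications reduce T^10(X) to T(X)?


Each application of mu: T^2 -> T removes one layer of nesting.
Starting at depth 10 (i.e., T^10(X)), we need to reach T(X).
Number of mu applications = 10 - 1 = 9

9


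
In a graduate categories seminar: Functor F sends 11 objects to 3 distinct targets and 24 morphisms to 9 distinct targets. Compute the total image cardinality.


The image of F consists of distinct objects and distinct morphisms.
|Im(F)| on objects = 3
|Im(F)| on morphisms = 9
Total image cardinality = 3 + 9 = 12

12


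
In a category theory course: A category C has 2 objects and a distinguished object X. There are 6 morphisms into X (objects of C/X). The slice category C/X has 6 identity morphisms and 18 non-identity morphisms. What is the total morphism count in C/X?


In the slice category C/X, objects are morphisms to X.
Identity morphisms: 6 (one per object of C/X).
Non-identity morphisms: 18.
Total = 6 + 18 = 24

24


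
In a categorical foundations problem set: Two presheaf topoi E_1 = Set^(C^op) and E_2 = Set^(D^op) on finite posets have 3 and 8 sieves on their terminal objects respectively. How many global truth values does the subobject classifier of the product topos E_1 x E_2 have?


In a product of presheaf topoi E_1 x E_2, the subobject classifier
is Omega = Omega_1 x Omega_2 (componentwise), so
|Omega(top)| = |Omega_1(top_1)| * |Omega_2(top_2)|.
= 3 * 8 = 24.

24


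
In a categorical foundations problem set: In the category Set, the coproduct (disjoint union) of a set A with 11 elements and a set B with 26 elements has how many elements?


In Set, the coproduct A + B is the disjoint union.
|A + B| = |A| + |B| = 11 + 26 = 37

37


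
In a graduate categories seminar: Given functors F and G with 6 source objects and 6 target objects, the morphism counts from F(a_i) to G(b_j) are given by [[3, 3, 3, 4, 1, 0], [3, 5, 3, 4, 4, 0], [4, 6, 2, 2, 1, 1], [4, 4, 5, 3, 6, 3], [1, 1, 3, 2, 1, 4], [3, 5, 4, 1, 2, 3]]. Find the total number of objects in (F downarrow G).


Objects of (F downarrow G) are triples (a, b, h: F(a)->G(b)).
The count equals the sum of all entries in the hom-matrix.
sum(row 0) = 14
sum(row 1) = 19
sum(row 2) = 16
sum(row 3) = 25
sum(row 4) = 12
sum(row 5) = 18
Grand total = 104

104


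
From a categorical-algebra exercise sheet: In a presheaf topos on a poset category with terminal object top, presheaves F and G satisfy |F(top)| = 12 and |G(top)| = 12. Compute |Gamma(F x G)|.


Global sections of a presheaf on a poset with terminal top satisfy
Gamma(H) ~ H(top). Presheaves admit pointwise products, so
(F x G)(top) = F(top) x G(top) (Cartesian product).
|Gamma(F x G)| = |F(top)| * |G(top)| = 12 * 12 = 144.

144


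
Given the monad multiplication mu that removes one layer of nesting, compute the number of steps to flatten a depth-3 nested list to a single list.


Each application of mu: T^2 -> T removes one layer of nesting.
Starting at depth 3 (i.e., T^3(X)), we need to reach T(X).
Number of mu applications = 3 - 1 = 2

2


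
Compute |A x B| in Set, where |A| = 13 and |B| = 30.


In Set, the product A x B is the Cartesian product.
By the universal property, |A x B| = |A| * |B|.
|A x B| = 13 * 30 = 390

390


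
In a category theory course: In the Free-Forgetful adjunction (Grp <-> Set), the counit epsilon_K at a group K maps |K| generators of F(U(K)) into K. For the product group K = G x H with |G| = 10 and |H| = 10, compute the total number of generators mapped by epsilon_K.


The counit epsilon_K: F(U(K)) -> K of the Free-Forgetful adjunction
maps |K| generators of F(U(K)) into K. For K = G x H (the product group),
|G x H| = |G| * |H|.
Total generators mapped = 10 * 10 = 100.

100


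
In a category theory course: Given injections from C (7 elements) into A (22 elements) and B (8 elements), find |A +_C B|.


The pushout A +_C B identifies the images of C in A and B.
|A +_C B| = |A| + |B| - |C| (for injections).
= 22 + 8 - 7 = 23

23


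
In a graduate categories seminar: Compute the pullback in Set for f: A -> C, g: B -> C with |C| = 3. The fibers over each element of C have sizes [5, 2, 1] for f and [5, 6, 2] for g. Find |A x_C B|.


The pullback A x_C B consists of pairs (a, b) with f(a) = g(b).
For each element c in C, the fiber product has |f^-1(c)| * |g^-1(c)| elements.
Summing over C: 5 * 5 + 2 * 6 + 1 * 2
= 25 + 12 + 2 = 39

39


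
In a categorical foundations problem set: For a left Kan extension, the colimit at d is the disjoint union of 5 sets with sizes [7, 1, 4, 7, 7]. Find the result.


Pointwise, the left Kan extension (Lan_F H)(d) is the colimit, indexed
by the comma category (F downarrow d), of H composed with the
projection (F downarrow d) -> C. Here that colimit is given
as a coproduct (disjoint union) of sets, so its cardinality is the
sum of the sizes of the summands.
Coproduct of sets with sizes: 7 + 1 + 4 + 7 + 7
= 26

26


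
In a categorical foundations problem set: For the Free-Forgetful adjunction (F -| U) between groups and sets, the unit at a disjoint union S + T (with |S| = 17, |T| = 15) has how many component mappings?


The unit eta_X: X -> U(F(X)) of the Free-Forgetful adjunction
maps each element of X to a generator of F(X). For X = S + T (disjoint
union in Set), |S + T| = |S| + |T|.
Total mappings = 17 + 15 = 32.

32


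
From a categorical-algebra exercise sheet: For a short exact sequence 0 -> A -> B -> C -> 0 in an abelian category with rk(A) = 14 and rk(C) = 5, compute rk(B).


For a short exact sequence 0 -> A -> B -> C -> 0,
rank is additive: rank(B) = rank(A) + rank(C).
rank(B) = 14 + 5 = 19

19


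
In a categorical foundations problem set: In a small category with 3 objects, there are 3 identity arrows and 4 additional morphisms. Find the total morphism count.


Each object has an identity morphism, giving 3 identities.
Adding the 4 non-identity morphisms:
Total = 3 + 4 = 7

7


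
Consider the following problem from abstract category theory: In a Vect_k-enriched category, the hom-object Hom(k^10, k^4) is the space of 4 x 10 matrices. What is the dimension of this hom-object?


In Vect-enriched categories, Hom(k^n, k^m) is the space of m x n matrices.
dim(Hom(k^10, k^4)) = 4 * 10 = 40

40


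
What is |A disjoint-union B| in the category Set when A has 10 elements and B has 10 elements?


In Set, the coproduct A + B is the disjoint union.
|A + B| = |A| + |B| = 10 + 10 = 20

20


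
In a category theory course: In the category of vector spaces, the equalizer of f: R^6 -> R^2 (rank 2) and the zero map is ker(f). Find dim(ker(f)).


The equalizer of f and the zero map is ker(f).
By the rank-nullity theorem: dim(ker(f)) = dim(domain) - rank(f).
dim(ker(f)) = 6 - 2 = 4

4


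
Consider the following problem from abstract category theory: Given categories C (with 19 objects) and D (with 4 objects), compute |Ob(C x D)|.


The product category C x D has objects that are pairs (c, d).
Number of pairs = |Ob(C)| * |Ob(D)| = 19 * 4 = 76

76


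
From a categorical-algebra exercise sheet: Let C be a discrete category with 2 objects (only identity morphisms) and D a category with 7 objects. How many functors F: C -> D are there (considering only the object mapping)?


A functor from a discrete category C to D is determined by
where each object maps. Each of the 2 objects of C can map
to any of the 7 objects of D independently.
Number of functors = 7^2 = 49

49


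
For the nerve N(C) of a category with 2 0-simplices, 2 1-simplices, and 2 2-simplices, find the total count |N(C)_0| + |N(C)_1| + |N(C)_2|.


The 2-skeleton of the nerve N(C) consists of simplices in dimensions 0, 1, 2:
  |N(C)_0| = 2 (objects)
  |N(C)_1| = 2 (morphisms)
  |N(C)_2| = 2 (composable pairs)
Total = 2 + 2 + 2 = 6

6


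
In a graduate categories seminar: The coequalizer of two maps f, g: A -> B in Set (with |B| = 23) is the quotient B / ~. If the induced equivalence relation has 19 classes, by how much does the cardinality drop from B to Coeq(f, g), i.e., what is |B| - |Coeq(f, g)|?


The coequalizer Coeq(f, g) = B / ~ has one element per equivalence class.
|B| = 23, |Coeq(f, g)| = 19.
|B| - |Coeq(f, g)| = 23 - 19 = 4.

4


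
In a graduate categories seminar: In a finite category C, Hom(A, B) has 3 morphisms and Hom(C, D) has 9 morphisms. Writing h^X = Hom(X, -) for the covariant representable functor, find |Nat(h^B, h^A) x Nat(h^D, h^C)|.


By the Yoneda lemma, Nat(h^B, h^A) is isomorphic to Hom(A, B),
so |Nat(h^B, h^A)| = |Hom(A, B)| and |Nat(h^D, h^C)| = |Hom(C, D)|.
|Hom(A, B)| = 3, |Hom(C, D)| = 9.
|Nat(h^B, h^A) x Nat(h^D, h^C)| = 3 * 9 = 27

27


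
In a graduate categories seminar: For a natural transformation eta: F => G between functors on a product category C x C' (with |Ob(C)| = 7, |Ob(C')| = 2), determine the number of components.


A natural transformation eta: F => G assigns one component morphism per
object of the domain category.
The domain is the product category C x C', so
|Ob(C x C')| = |Ob(C)| * |Ob(C')| = 7 * 2 = 14.
Therefore eta has 14 component morphisms.

14


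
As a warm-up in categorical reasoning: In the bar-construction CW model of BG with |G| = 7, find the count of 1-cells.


In the bar-construction CW model of BG, the n-cells are indexed by
n-tuples [g_1|...|g_n] of non-identity elements of G (degenerate
simplices with some g_i = e do not contribute cells), so there are
(|G| - 1)^n n-cells.
For dim = 1 with |G| = 7:
cells = (7 - 1)^1 = 6^1 = 6

6


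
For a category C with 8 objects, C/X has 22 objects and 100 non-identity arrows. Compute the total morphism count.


In the slice category C/X, objects are morphisms to X.
Identity morphisms: 22 (one per object of C/X).
Non-identity morphisms: 100.
Total = 22 + 100 = 122

122


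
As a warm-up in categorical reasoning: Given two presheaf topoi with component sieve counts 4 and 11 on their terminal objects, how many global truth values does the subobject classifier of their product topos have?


In a product of presheaf topoi E_1 x E_2, the subobject classifier
is Omega = Omega_1 x Omega_2 (componentwise), so
|Omega(top)| = |Omega_1(top_1)| * |Omega_2(top_2)|.
= 4 * 11 = 44.

44


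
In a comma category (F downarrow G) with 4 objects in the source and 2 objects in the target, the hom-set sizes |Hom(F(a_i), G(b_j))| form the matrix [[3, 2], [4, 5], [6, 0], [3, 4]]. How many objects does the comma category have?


Objects of (F downarrow G) are triples (a, b, h: F(a)->G(b)).
The count equals the sum of all entries in the hom-matrix.
sum(row 0) = 5
sum(row 1) = 9
sum(row 2) = 6
sum(row 3) = 7
Grand total = 27

27


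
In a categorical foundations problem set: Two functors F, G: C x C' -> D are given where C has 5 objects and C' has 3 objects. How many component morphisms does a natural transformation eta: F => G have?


A natural transformation eta: F => G assigns one component morphism per
object of the domain category.
The domain is the product category C x C', so
|Ob(C x C')| = |Ob(C)| * |Ob(C')| = 5 * 3 = 15.
Therefore eta has 15 component morphisms.

15


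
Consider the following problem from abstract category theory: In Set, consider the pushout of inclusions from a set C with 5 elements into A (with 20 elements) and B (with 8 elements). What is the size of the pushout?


The pushout A +_C B identifies the images of C in A and B.
|A +_C B| = |A| + |B| - |C| (for injections).
= 20 + 8 - 5 = 23

23


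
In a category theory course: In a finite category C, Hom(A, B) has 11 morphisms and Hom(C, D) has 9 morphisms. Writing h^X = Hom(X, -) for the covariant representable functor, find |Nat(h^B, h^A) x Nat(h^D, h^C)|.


By the Yoneda lemma, Nat(h^B, h^A) is isomorphic to Hom(A, B),
so |Nat(h^B, h^A)| = |Hom(A, B)| and |Nat(h^D, h^C)| = |Hom(C, D)|.
|Hom(A, B)| = 11, |Hom(C, D)| = 9.
|Nat(h^B, h^A) x Nat(h^D, h^C)| = 11 * 9 = 99

99


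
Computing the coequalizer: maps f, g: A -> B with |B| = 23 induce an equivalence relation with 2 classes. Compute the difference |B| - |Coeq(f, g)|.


The coequalizer Coeq(f, g) = B / ~ has one element per equivalence class.
|B| = 23, |Coeq(f, g)| = 2.
|B| - |Coeq(f, g)| = 23 - 2 = 21.

21


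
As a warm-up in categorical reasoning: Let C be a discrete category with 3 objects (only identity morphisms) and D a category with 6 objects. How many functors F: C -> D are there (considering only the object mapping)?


A functor from a discrete category C to D is determined by
where each object maps. Each of the 3 objects of C can map
to any of the 6 objects of D independently.
Number of functors = 6^3 = 216

216


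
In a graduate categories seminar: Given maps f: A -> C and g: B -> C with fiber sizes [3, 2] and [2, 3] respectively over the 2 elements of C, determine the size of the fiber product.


The pullback A x_C B consists of pairs (a, b) with f(a) = g(b).
For each element c in C, the fiber product has |f^-1(c)| * |g^-1(c)| elements.
Summing over C: 3 * 2 + 2 * 3
= 6 + 6 = 12

12


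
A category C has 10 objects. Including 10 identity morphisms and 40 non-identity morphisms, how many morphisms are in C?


Each object has an identity morphism, giving 10 identities.
Adding the 40 non-identity morphisms:
Total = 10 + 40 = 50

50


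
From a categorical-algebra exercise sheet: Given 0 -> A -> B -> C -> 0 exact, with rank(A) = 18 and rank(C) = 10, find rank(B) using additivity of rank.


For a short exact sequence 0 -> A -> B -> C -> 0,
rank is additive: rank(B) = rank(A) + rank(C).
rank(B) = 18 + 10 = 28

28


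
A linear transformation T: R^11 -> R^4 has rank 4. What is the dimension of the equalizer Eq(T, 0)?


The equalizer of f and the zero map is ker(f).
By the rank-nullity theorem: dim(ker(f)) = dim(domain) - rank(f).
dim(ker(f)) = 11 - 4 = 7

7


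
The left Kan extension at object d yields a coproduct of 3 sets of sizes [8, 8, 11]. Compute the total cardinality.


Pointwise, the left Kan extension (Lan_F H)(d) is the colimit, indexed
by the comma category (F downarrow d), of H composed with the
projection (F downarrow d) -> C. Here that colimit is given
as a coproduct (disjoint union) of sets, so its cardinality is the
sum of the sizes of the summands.
Coproduct of sets with sizes: 8 + 8 + 11
= 27

27


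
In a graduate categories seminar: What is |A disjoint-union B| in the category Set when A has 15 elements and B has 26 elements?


In Set, the coproduct A + B is the disjoint union.
|A + B| = |A| + |B| = 15 + 26 = 41

41


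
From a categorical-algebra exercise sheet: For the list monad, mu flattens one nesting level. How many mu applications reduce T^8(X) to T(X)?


Each application of mu: T^2 -> T removes one layer of nesting.
Starting at depth 8 (i.e., T^8(X)), we need to reach T(X).
Number of mu applications = 8 - 1 = 7

7


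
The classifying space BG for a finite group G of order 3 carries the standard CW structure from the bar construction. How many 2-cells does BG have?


In the bar-construction CW model of BG, the n-cells are indexed by
n-tuples [g_1|...|g_n] of non-identity elements of G (degenerate
simplices with some g_i = e do not contribute cells), so there are
(|G| - 1)^n n-cells.
For dim = 2 with |G| = 3:
cells = (3 - 1)^2 = 2^2 = 4

4


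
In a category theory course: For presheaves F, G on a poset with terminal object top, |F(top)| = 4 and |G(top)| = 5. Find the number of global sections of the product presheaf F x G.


Global sections of a presheaf on a poset with terminal top satisfy
Gamma(H) ~ H(top). Presheaves admit pointwise products, so
(F x G)(top) = F(top) x G(top) (Cartesian product).
|Gamma(F x G)| = |F(top)| * |G(top)| = 4 * 5 = 20.

20


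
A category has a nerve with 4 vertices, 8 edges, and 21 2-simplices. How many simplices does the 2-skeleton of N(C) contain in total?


The 2-skeleton of the nerve N(C) consists of simplices in dimensions 0, 1, 2:
  |N(C)_0| = 4 (objects)
  |N(C)_1| = 8 (morphisms)
  |N(C)_2| = 21 (composable pairs)
Total = 4 + 8 + 21 = 33

33


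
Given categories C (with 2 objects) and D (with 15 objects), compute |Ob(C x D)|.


The product category C x D has objects that are pairs (c, d).
Number of pairs = |Ob(C)| * |Ob(D)| = 2 * 15 = 30

30


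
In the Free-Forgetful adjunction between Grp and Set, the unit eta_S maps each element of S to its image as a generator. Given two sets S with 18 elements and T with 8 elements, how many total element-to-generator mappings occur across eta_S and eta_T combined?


The unit eta_X: X -> U(F(X)) of the Free-Forgetful adjunction
maps each element of X to a generator of F(X). For X = S + T (disjoint
union in Set), |S + T| = |S| + |T|.
Total mappings = 18 + 8 = 26.

26


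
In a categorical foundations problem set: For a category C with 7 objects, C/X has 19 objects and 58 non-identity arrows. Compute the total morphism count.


In the slice category C/X, objects are morphisms to X.
Identity morphisms: 19 (one per object of C/X).
Non-identity morphisms: 58.
Total = 19 + 58 = 77

77


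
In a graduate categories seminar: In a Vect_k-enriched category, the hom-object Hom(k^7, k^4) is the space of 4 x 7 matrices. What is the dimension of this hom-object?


In Vect-enriched categories, Hom(k^n, k^m) is the space of m x n matrices.
dim(Hom(k^7, k^4)) = 4 * 7 = 28

28


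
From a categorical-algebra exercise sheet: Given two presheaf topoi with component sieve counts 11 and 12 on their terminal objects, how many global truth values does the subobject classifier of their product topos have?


In a product of presheaf topoi E_1 x E_2, the subobject classifier
is Omega = Omega_1 x Omega_2 (componentwise), so
|Omega(top)| = |Omega_1(top_1)| * |Omega_2(top_2)|.
= 11 * 12 = 132.

132


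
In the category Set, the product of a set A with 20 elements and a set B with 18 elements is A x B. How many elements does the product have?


In Set, the product A x B is the Cartesian product.
By the universal property, |A x B| = |A| * |B|.
|A x B| = 20 * 18 = 360

360


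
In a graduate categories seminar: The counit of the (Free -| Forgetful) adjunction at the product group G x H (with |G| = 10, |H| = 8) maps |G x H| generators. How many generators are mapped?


The counit epsilon_K: F(U(K)) -> K of the Free-Forgetful adjunction
maps |K| generators of F(U(K)) into K. For K = G x H (the product group),
|G x H| = |G| * |H|.
Total generators mapped = 10 * 8 = 80.

80


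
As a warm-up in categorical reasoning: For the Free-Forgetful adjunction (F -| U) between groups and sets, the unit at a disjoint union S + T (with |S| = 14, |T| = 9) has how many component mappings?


The unit eta_X: X -> U(F(X)) of the Free-Forgetful adjunction
maps each element of X to a generator of F(X). For X = S + T (disjoint
union in Set), |S + T| = |S| + |T|.
Total mappings = 14 + 9 = 23.

23


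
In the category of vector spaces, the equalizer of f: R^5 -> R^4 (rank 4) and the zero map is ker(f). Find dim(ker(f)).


The equalizer of f and the zero map is ker(f).
By the rank-nullity theorem: dim(ker(f)) = dim(domain) - rank(f).
dim(ker(f)) = 5 - 4 = 1

1


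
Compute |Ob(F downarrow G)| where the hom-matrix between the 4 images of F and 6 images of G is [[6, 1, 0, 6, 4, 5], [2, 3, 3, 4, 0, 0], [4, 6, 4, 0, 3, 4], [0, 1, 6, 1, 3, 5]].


Objects of (F downarrow G) are triples (a, b, h: F(a)->G(b)).
The count equals the sum of all entries in the hom-matrix.
sum(row 0) = 22
sum(row 1) = 12
sum(row 2) = 21
sum(row 3) = 16
Grand total = 71

71


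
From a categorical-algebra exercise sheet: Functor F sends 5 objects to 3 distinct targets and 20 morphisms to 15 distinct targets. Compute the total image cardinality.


The image of F consists of distinct objects and distinct morphisms.
|Im(F)| on objects = 3
|Im(F)| on morphisms = 15
Total image cardinality = 3 + 15 = 18

18


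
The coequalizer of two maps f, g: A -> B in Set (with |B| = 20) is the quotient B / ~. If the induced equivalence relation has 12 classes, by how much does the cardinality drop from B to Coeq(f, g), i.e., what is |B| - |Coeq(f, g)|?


The coequalizer Coeq(f, g) = B / ~ has one element per equivalence class.
|B| = 20, |Coeq(f, g)| = 12.
|B| - |Coeq(f, g)| = 20 - 12 = 8.

8


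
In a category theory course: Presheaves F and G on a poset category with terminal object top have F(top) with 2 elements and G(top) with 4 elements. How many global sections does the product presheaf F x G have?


Global sections of a presheaf on a poset with terminal top satisfy
Gamma(H) ~ H(top). Presheaves admit pointwise products, so
(F x G)(top) = F(top) x G(top) (Cartesian product).
|Gamma(F x G)| = |F(top)| * |G(top)| = 2 * 4 = 8.

8


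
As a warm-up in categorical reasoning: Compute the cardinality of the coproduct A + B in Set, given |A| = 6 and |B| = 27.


In Set, the coproduct A + B is the disjoint union.
|A + B| = |A| + |B| = 6 + 27 = 33

33


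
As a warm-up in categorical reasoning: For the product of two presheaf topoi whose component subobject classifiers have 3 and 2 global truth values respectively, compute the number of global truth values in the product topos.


In a product of presheaf topoi E_1 x E_2, the subobject classifier
is Omega = Omega_1 x Omega_2 (componentwise), so
|Omega(top)| = |Omega_1(top_1)| * |Omega_2(top_2)|.
= 3 * 2 = 6.

6


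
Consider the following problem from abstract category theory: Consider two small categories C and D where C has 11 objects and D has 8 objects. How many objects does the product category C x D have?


The product category C x D has objects that are pairs (c, d).
Number of pairs = |Ob(C)| * |Ob(D)| = 11 * 8 = 88

88


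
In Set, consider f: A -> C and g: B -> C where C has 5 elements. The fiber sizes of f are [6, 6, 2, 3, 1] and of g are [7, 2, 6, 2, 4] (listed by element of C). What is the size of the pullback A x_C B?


The pullback A x_C B consists of pairs (a, b) with f(a) = g(b).
For each element c in C, the fiber product has |f^-1(c)| * |g^-1(c)| elements.
Summing over C: 6 * 7 + 6 * 2 + 2 * 6 + 3 * 2 + 1 * 4
= 42 + 12 + 12 + 6 + 4 = 76

76


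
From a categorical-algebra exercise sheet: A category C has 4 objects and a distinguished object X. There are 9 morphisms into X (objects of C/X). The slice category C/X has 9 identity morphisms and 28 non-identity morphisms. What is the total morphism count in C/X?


In the slice category C/X, objects are morphisms to X.
Identity morphisms: 9 (one per object of C/X).
Non-identity morphisms: 28.
Total = 9 + 28 = 37

37


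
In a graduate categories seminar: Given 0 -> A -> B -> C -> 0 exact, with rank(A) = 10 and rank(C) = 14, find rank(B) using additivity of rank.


For a short exact sequence 0 -> A -> B -> C -> 0,
rank is additive: rank(B) = rank(A) + rank(C).
rank(B) = 10 + 14 = 24

24


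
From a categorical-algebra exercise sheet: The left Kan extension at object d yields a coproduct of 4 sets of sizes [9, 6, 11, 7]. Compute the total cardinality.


Pointwise, the left Kan extension (Lan_F H)(d) is the colimit, indexed
by the comma category (F downarrow d), of H composed with the
projection (F downarrow d) -> C. Here that colimit is given
as a coproduct (disjoint union) of sets, so its cardinality is the
sum of the sizes of the summands.
Coproduct of sets with sizes: 9 + 6 + 11 + 7
= 33

33


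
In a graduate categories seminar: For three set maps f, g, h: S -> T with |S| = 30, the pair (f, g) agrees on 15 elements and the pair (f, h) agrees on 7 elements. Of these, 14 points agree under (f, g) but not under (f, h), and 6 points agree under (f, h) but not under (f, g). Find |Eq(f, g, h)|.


Eq(f, g, h) is the triple-agreement set: points in S where all three
maps take the same value. Using inclusion-exclusion on the pairwise data:
Pair (f, g) agrees on 15 points; pair (f, h) on 7 points.
Points agreeing under (f, g) but not (f, h) = 14; under (f, h) but not (f, g) = 6.
Triple-agreement = agreement-in-(f, g) minus points that agree under (f, g) but not (f, h):
|Eq(f, g, h)| = 15 - 14 = 1
(cross-check via (f, h): 7 - 6 = 1.)

1


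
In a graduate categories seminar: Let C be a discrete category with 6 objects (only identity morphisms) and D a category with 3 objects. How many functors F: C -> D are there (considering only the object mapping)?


A functor from a discrete category C to D is determined by
where each object maps. Each of the 6 objects of C can map
to any of the 3 objects of D independently.
Number of functors = 3^6 = 729

729


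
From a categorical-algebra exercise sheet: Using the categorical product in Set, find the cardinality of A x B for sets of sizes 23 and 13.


In Set, the product A x B is the Cartesian product.
By the universal property, |A x B| = |A| * |B|.
|A x B| = 23 * 13 = 299

299


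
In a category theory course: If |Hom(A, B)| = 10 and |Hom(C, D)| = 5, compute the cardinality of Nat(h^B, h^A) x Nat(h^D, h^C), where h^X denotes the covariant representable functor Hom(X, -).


By the Yoneda lemma, Nat(h^B, h^A) is isomorphic to Hom(A, B),
so |Nat(h^B, h^A)| = |Hom(A, B)| and |Nat(h^D, h^C)| = |Hom(C, D)|.
|Hom(A, B)| = 10, |Hom(C, D)| = 5.
|Nat(h^B, h^A) x Nat(h^D, h^C)| = 10 * 5 = 50

50


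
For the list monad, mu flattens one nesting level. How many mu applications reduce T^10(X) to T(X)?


Each application of mu: T^2 -> T removes one layer of nesting.
Starting at depth 10 (i.e., T^10(X)), we need to reach T(X).
Number of mu applications = 10 - 1 = 9

9


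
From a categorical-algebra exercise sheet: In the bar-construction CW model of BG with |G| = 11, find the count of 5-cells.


In the bar-construction CW model of BG, the n-cells are indexed by
n-tuples [g_1|...|g_n] of non-identity elements of G (degenerate
simplices with some g_i = e do not contribute cells), so there are
(|G| - 1)^n n-cells.
For dim = 5 with |G| = 11:
cells = (11 - 1)^5 = 10^5 = 100000

100000


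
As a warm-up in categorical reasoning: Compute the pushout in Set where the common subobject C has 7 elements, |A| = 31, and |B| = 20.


The pushout A +_C B identifies the images of C in A and B.
|A +_C B| = |A| + |B| - |C| (for injections).
= 31 + 20 - 7 = 44

44


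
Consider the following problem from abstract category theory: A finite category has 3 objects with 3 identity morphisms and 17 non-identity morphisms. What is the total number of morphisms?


Each object has an identity morphism, giving 3 identities.
Adding the 17 non-identity morphisms:
Total = 3 + 17 = 20

20


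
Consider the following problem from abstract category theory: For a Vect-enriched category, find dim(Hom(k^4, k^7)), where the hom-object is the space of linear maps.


In Vect-enriched categories, Hom(k^n, k^m) is the space of m x n matrices.
dim(Hom(k^4, k^7)) = 7 * 4 = 28

28


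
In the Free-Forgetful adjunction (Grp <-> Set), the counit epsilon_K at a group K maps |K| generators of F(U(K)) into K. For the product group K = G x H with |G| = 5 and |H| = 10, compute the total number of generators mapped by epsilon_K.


The counit epsilon_K: F(U(K)) -> K of the Free-Forgetful adjunction
maps |K| generators of F(U(K)) into K. For K = G x H (the product group),
|G x H| = |G| * |H|.
Total generators mapped = 5 * 10 = 50.

50


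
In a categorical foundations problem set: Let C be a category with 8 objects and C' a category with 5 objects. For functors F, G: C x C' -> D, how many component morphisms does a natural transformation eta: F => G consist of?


A natural transformation eta: F => G assigns one component morphism per
object of the domain category.
The domain is the product category C x C', so
|Ob(C x C')| = |Ob(C)| * |Ob(C')| = 8 * 5 = 40.
Therefore eta has 40 component morphisms.

40


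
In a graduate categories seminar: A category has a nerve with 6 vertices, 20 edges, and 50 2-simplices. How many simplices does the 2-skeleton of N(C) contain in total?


The 2-skeleton of the nerve N(C) consists of simplices in dimensions 0, 1, 2:
  |N(C)_0| = 6 (objects)
  |N(C)_1| = 20 (morphisms)
  |N(C)_2| = 50 (composable pairs)
Total = 6 + 20 + 50 = 76

76


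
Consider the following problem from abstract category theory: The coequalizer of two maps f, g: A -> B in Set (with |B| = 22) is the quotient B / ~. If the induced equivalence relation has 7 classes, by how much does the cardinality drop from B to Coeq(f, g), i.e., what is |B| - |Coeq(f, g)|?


The coequalizer Coeq(f, g) = B / ~ has one element per equivalence class.
|B| = 22, |Coeq(f, g)| = 7.
|B| - |Coeq(f, g)| = 22 - 7 = 15.

15


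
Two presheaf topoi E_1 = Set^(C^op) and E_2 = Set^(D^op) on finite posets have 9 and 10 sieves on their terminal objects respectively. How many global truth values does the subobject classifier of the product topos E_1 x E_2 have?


In a product of presheaf topoi E_1 x E_2, the subobject classifier
is Omega = Omega_1 x Omega_2 (componentwise), so
|Omega(top)| = |Omega_1(top_1)| * |Omega_2(top_2)|.
= 9 * 10 = 90.

90


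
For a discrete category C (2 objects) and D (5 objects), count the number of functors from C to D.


A functor from a discrete category C to D is determined by
where each object maps. Each of the 2 objects of C can map
to any of the 5 objects of D independently.
Number of functors = 5^2 = 25

25


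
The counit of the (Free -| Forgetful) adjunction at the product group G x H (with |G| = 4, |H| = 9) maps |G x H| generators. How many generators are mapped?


The counit epsilon_K: F(U(K)) -> K of the Free-Forgetful adjunction
maps |K| generators of F(U(K)) into K. For K = G x H (the product group),
|G x H| = |G| * |H|.
Total generators mapped = 4 * 9 = 36.

36


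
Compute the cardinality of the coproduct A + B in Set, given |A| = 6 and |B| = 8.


In Set, the coproduct A + B is the disjoint union.
|A + B| = |A| + |B| = 6 + 8 = 14

14


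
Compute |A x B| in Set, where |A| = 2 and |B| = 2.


In Set, the product A x B is the Cartesian product.
By the universal property, |A x B| = |A| * |B|.
|A x B| = 2 * 2 = 4

4


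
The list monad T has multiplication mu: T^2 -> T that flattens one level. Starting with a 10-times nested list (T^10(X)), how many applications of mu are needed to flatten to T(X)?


Each application of mu: T^2 -> T removes one layer of nesting.
Starting at depth 10 (i.e., T^10(X)), we need to reach T(X).
Number of mu applications = 10 - 1 = 9

9


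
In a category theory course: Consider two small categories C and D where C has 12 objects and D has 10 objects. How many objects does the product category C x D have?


The product category C x D has objects that are pairs (c, d).
Number of pairs = |Ob(C)| * |Ob(D)| = 12 * 10 = 120

120


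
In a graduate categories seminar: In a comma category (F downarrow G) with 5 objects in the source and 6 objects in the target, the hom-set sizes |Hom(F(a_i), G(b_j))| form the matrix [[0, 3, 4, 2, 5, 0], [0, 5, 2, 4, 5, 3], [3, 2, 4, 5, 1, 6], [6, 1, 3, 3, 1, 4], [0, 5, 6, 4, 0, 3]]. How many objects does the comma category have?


Objects of (F downarrow G) are triples (a, b, h: F(a)->G(b)).
The count equals the sum of all entries in the hom-matrix.
sum(row 0) = 14
sum(row 1) = 19
sum(row 2) = 21
sum(row 3) = 18
sum(row 4) = 18
Grand total = 90

90


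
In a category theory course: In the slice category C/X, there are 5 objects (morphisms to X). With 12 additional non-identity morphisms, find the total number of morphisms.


In the slice category C/X, objects are morphisms to X.
Identity morphisms: 5 (one per object of C/X).
Non-identity morphisms: 12.
Total = 5 + 12 = 17

17


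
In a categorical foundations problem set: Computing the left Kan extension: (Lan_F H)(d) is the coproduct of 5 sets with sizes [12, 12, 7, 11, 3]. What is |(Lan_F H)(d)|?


Pointwise, the left Kan extension (Lan_F H)(d) is the colimit, indexed
by the comma category (F downarrow d), of H composed with the
projection (F downarrow d) -> C. Here that colimit is given
as a coproduct (disjoint union) of sets, so its cardinality is the
sum of the sizes of the summands.
Coproduct of sets with sizes: 12 + 12 + 7 + 11 + 3
= 45

45


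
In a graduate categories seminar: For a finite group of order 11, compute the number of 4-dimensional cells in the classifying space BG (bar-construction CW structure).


In the bar-construction CW model of BG, the n-cells are indexed by
n-tuples [g_1|...|g_n] of non-identity elements of G (degenerate
simplices with some g_i = e do not contribute cells), so there are
(|G| - 1)^n n-cells.
For dim = 4 with |G| = 11:
cells = (11 - 1)^4 = 10^4 = 10000

10000


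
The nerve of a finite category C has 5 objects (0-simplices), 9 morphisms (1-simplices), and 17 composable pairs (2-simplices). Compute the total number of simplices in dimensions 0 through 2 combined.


The 2-skeleton of the nerve N(C) consists of simplices in dimensions 0, 1, 2:
  |N(C)_0| = 5 (objects)
  |N(C)_1| = 9 (morphisms)
  |N(C)_2| = 17 (composable pairs)
Total = 5 + 9 + 17 = 31

31


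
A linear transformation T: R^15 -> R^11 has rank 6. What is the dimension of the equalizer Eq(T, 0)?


The equalizer of f and the zero map is ker(f).
By the rank-nullity theorem: dim(ker(f)) = dim(domain) - rank(f).
dim(ker(f)) = 15 - 6 = 9

9


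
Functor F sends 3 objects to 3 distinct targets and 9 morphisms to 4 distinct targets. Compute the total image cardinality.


The image of F consists of distinct objects and distinct morphisms.
|Im(F)| on objects = 3
|Im(F)| on morphisms = 4
Total image cardinality = 3 + 4 = 7

7


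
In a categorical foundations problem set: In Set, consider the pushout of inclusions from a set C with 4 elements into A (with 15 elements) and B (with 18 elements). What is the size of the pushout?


The pushout A +_C B identifies the images of C in A and B.
|A +_C B| = |A| + |B| - |C| (for injections).
= 15 + 18 - 4 = 29

29


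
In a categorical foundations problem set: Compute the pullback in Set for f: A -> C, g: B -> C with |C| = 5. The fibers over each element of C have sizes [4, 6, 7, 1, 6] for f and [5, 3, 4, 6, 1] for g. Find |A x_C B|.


The pullback A x_C B consists of pairs (a, b) with f(a) = g(b).
For each element c in C, the fiber product has |f^-1(c)| * |g^-1(c)| elements.
Summing over C: 4 * 5 + 6 * 3 + 7 * 4 + 1 * 6 + 6 * 1
= 20 + 18 + 28 + 6 + 6 = 78

78


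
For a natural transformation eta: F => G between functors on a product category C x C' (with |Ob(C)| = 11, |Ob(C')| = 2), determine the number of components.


A natural transformation eta: F => G assigns one component morphism per
object of the domain category.
The domain is the product category C x C', so
|Ob(C x C')| = |Ob(C)| * |Ob(C')| = 11 * 2 = 22.
Therefore eta has 22 component morphisms.

22


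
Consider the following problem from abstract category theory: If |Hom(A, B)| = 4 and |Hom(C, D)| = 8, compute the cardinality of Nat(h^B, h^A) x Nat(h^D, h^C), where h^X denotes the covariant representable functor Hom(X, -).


By the Yoneda lemma, Nat(h^B, h^A) is isomorphic to Hom(A, B),
so |Nat(h^B, h^A)| = |Hom(A, B)| and |Nat(h^D, h^C)| = |Hom(C, D)|.
|Hom(A, B)| = 4, |Hom(C, D)| = 8.
|Nat(h^B, h^A) x Nat(h^D, h^C)| = 4 * 8 = 32

32


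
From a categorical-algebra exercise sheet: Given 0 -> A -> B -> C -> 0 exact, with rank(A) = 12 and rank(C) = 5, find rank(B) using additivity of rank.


For a short exact sequence 0 -> A -> B -> C -> 0,
rank is additive: rank(B) = rank(A) + rank(C).
rank(B) = 12 + 5 = 17

17


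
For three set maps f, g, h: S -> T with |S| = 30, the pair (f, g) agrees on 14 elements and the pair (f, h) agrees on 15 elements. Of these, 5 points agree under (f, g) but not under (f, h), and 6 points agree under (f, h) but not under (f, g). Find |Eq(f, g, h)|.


Eq(f, g, h) is the triple-agreement set: points in S where all three
maps take the same value. Using inclusion-exclusion on the pairwise data:
Pair (f, g) agrees on 14 points; pair (f, h) on 15 points.
Points agreeing under (f, g) but not (f, h) = 5; under (f, h) but not (f, g) = 6.
Triple-agreement = agreement-in-(f, g) minus points that agree under (f, g) but not (f, h):
|Eq(f, g, h)| = 14 - 5 = 9
(cross-check via (f, h): 15 - 6 = 9.)

9


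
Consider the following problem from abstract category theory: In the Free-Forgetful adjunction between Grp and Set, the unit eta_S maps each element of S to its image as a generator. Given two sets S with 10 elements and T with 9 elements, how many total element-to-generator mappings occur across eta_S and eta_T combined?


The unit eta_X: X -> U(F(X)) of the Free-Forgetful adjunction
maps each element of X to a generator of F(X). For X = S + T (disjoint
union in Set), |S + T| = |S| + |T|.
Total mappings = 10 + 9 = 19.

19


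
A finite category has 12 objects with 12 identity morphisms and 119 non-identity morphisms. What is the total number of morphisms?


Each object has an identity morphism, giving 12 identities.
Adding the 119 non-identity morphisms:
Total = 12 + 119 = 131

131


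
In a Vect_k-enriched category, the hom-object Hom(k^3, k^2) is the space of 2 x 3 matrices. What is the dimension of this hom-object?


In Vect-enriched categories, Hom(k^n, k^m) is the space of m x n matrices.
dim(Hom(k^3, k^2)) = 2 * 3 = 6

6


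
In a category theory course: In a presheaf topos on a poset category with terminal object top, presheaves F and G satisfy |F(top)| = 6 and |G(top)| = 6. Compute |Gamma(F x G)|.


Global sections of a presheaf on a poset with terminal top satisfy
Gamma(H) ~ H(top). Presheaves admit pointwise products, so
(F x G)(top) = F(top) x G(top) (Cartesian product).
|Gamma(F x G)| = |F(top)| * |G(top)| = 6 * 6 = 36.

36


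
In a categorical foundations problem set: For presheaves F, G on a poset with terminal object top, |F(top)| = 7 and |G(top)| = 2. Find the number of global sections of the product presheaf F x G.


Global sections of a presheaf on a poset with terminal top satisfy
Gamma(H) ~ H(top). Presheaves admit pointwise products, so
(F x G)(top) = F(top) x G(top) (Cartesian product).
|Gamma(F x G)| = |F(top)| * |G(top)| = 7 * 2 = 14.

14


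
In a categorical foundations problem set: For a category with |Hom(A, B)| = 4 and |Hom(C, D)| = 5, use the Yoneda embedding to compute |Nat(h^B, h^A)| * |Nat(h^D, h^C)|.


By the Yoneda lemma, Nat(h^B, h^A) is isomorphic to Hom(A, B),
so |Nat(h^B, h^A)| = |Hom(A, B)| and |Nat(h^D, h^C)| = |Hom(C, D)|.
|Hom(A, B)| = 4, |Hom(C, D)| = 5.
|Nat(h^B, h^A) x Nat(h^D, h^C)| = 4 * 5 = 20

20


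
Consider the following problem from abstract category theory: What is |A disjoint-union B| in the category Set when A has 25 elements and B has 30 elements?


In Set, the coproduct A + B is the disjoint union.
|A + B| = |A| + |B| = 25 + 30 = 55

55


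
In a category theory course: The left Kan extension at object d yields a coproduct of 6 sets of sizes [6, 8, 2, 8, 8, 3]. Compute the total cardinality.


Pointwise, the left Kan extension (Lan_F H)(d) is the colimit, indexed
by the comma category (F downarrow d), of H composed with the
projection (F downarrow d) -> C. Here that colimit is given
as a coproduct (disjoint union) of sets, so its cardinality is the
sum of the sizes of the summands.
Coproduct of sets with sizes: 6 + 8 + 2 + 8 + 8 + 3
= 35

35
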